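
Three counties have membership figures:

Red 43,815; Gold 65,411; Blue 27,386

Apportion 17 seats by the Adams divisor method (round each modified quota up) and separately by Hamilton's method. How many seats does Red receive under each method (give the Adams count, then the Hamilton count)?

5 and 6

Adams: Red 5, Gold 8, Blue 4.
Hamilton: Red 6, Gold 8, Blue 3.
Red gets 5 under Adams and 6 under Hamilton.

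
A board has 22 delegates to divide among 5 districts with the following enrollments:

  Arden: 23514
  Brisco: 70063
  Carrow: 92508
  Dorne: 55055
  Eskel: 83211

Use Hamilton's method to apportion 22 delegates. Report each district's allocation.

Arden: 1; Brisco: 5; Carrow: 6; Dorne: 4; Eskel: 6

Standard divisor: 324351 ÷ 22 ≈ 14743.227.
Standard quotas: Arden 1.5949, Brisco 4.7522, Carrow 6.2746, Dorne 3.7343, Eskel 5.6440.
Lower quotas: Arden 1, Brisco 4, Carrow 6, Dorne 3, Eskel 5 (sum 19, leaving 3 seats).
Remainders in descending order: Brisco 0.7522, Dorne 0.7343, Eskel 0.6440, Arden 0.5949, Carrow 0.2746.
Largest remainders: Brisco, Dorne, Eskel receive the extra seats.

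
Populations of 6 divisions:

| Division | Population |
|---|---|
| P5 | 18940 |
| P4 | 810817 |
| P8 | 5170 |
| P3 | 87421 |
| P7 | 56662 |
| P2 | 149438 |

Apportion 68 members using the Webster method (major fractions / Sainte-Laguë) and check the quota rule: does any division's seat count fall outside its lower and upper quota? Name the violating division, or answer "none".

Standard quotas: P5 1.141, P4 48.860, P8 0.312, P3 5.268, P7 3.414, P2 9.005.
Webster allocation: P5 1, P4 50, P8 0, P3 5, P7 3, P2 9.
P4 has quota 48.860 (lower 48, upper 49) but receives 50 — outside the quota interval.

P4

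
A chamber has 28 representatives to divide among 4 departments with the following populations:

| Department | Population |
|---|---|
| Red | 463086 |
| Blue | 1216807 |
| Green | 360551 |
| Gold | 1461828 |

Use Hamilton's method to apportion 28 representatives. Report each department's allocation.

Red 4, Blue 10, Green 3, Gold 11

Total 3502272; standard divisor 3502272/28 ≈ 125081.143.
Standard quotas: Red 3.7023, Blue 9.7281, Green 2.8825, Gold 11.6870.
Lower quotas: Red 3, Blue 9, Green 2, Gold 11 (sum 25, leaving 3 seats).
Remainders in descending order: Green 0.8825, Blue 0.7281, Red 0.7023, Gold 0.6870.
The surplus seats go to Green, Blue, Red.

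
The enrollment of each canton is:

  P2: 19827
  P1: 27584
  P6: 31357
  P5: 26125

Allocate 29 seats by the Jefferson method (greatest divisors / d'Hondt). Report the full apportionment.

P2: 5, P1: 8, P6: 9, P5: 7

Standard divisor 104893/29 ≈ 3617; standard quotas: P2 5.482, P1 7.626, P6 8.669, P5 7.223.
Rounding down gives 5, 7, 8, 7 = 27 seats, so the divisor must be adjusted.
With modified divisor 3400: modified quotas P2 5.831, P1 8.113, P6 9.223, P5 7.684.
Rounding down: P2 5, P1 8, P6 9, P5 7 (total 29).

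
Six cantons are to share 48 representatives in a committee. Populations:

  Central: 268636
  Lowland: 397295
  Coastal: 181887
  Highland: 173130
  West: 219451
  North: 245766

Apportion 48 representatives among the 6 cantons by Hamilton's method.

Central=9, Lowland=13, Coastal=6, Highland=5, West=7, North=8

Total 1486165; standard divisor 1486165/48 ≈ 30961.771.
Standard quotas: Central 8.6764, Lowland 12.8318, Coastal 5.8746, Highland 5.5917, West 7.0878, North 7.9377.
Lower quotas: Central 8, Lowland 12, Coastal 5, Highland 5, West 7, North 7 (sum 44, leaving 4 seats).
Remainders in descending order: North 0.9377, Coastal 0.8746, Lowland 0.8318, Central 0.6764, Highland 0.5917, West 0.0878.
The surplus seats go to North, Coastal, Lowland, Central.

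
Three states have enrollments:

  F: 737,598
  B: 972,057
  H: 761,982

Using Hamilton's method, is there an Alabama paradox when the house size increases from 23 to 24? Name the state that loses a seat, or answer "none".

none

At 23 seats: F 7, B 9, H 7.
At 24 seats: F 7, B 10, H 7.
No state's allocation decreased.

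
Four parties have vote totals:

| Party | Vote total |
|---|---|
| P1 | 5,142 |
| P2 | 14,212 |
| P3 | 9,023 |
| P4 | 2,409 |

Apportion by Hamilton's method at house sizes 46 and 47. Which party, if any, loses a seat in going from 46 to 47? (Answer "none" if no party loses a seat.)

At 46 seats: P1 8, P2 21, P3 13, P4 4.
At 47 seats: P1 8, P2 22, P3 14, P4 3.
P4 drops from 4 to 3.

P4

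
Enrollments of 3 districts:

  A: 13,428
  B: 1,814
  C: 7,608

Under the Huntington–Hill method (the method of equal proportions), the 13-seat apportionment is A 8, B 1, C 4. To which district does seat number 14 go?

C

Priority for the next seat is population ÷ (√(s·(s+1))).
Priorities: A 1582.505, B 1282.692, C 1701.201.
Highest priority: C.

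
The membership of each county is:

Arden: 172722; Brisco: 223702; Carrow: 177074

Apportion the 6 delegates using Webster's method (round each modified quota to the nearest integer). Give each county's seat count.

Standard divisor 573498/6 ≈ 95583; standard quotas: Arden 1.807, Brisco 2.340, Carrow 1.853.
Rounding to the nearest integer gives Arden 2, Brisco 2, Carrow 2 — total 6, matching the house size, so no adjustment is needed.

Arden=2, Brisco=2, Carrow=2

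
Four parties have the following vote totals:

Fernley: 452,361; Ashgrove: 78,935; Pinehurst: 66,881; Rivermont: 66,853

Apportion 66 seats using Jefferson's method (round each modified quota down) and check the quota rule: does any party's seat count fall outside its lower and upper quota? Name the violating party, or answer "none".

Standard quotas: Fernley 44.894, Ashgrove 7.834, Pinehurst 6.638, Rivermont 6.635.
Jefferson allocation: Fernley 46, Ashgrove 8, Pinehurst 6, Rivermont 6.
Fernley has quota 44.894 (lower 44, upper 45) but receives 46 — outside the quota interval.

Fernley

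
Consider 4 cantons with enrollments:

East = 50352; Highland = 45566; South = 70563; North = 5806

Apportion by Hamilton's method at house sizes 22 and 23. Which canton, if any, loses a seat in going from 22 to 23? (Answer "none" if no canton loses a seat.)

none

At 22 seats: East 6, Highland 6, South 9, North 1.
At 23 seats: East 7, Highland 6, South 9, North 1.
No canton's allocation decreased.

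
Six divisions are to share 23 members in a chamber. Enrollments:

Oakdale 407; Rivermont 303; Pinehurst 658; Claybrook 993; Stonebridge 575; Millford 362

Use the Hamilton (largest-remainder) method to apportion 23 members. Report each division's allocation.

Oakdale=3, Rivermont=2, Pinehurst=5, Claybrook=7, Stonebridge=4, Millford=2

The standard divisor is 3298/23 ≈ 143.391.
Standard quotas: Oakdale 2.838, Rivermont 2.113, Pinehurst 4.589, Claybrook 6.925, Stonebridge 4.010, Millford 2.525.
Lower quotas: Oakdale 2, Rivermont 2, Pinehurst 4, Claybrook 6, Stonebridge 4, Millford 2 (sum 20, leaving 3 seats).
Remainders in descending order: Claybrook 0.925, Oakdale 0.838, Pinehurst 0.589, Millford 0.525, Rivermont 0.113, Stonebridge 0.010.
Largest remainders: Claybrook, Oakdale, Pinehurst receive the extra seats.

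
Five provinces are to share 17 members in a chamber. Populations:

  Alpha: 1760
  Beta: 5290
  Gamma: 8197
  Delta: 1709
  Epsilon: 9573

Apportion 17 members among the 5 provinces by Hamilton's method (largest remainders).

Alpha: 1, Beta: 4, Gamma: 5, Delta: 1, Epsilon: 6

Total 26529; standard divisor 26529/17 ≈ 1560.529.
Standard quotas: Alpha 1.1278, Beta 3.3899, Gamma 5.2527, Delta 1.0951, Epsilon 6.1345.
Lower quotas: Alpha 1, Beta 3, Gamma 5, Delta 1, Epsilon 6 (sum 16, leaving 1 seat).
Remainders in descending order: Beta 0.3899, Gamma 0.2527, Epsilon 0.1345, Alpha 0.1278, Delta 0.0951.
Largest remainder: Beta receives the extra seat.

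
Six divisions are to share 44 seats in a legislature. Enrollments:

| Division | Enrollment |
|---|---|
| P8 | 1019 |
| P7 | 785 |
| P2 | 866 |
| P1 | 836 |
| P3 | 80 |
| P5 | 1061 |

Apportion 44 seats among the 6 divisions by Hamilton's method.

Total 4647; standard divisor 4647/44 ≈ 105.614.
Standard quotas: P8 9.648, P7 7.433, P2 8.200, P1 7.916, P3 0.757, P5 10.046.
Lower quotas: P8 9, P7 7, P2 8, P1 7, P3 0, P5 10 (sum 41, leaving 3 seats).
Remainders in descending order: P1 0.916, P3 0.757, P8 0.648, P7 0.433, P2 0.200, P5 0.046.
Largest remainders: P1, P3, P8 receive the extra seats.

P8: 10; P7: 7; P2: 8; P1: 8; P3: 1; P5: 10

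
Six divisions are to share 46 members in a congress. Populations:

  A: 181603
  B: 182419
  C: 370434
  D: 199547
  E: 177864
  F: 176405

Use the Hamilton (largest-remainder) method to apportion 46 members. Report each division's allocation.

A 7, B 7, C 13, D 7, E 6, F 6

Total 1288272; standard divisor 1288272/46 ≈ 28005.913.
Standard quotas: A 6.4845, B 6.5136, C 13.2270, D 7.1252, E 6.3509, F 6.2988.
Lower quotas: A 6, B 6, C 13, D 7, E 6, F 6 (sum 44, leaving 2 seats).
Remainders in descending order: B 0.5136, A 0.4845, E 0.3509, F 0.2988, C 0.2270, D 0.1252.
The surplus seats go to B, A.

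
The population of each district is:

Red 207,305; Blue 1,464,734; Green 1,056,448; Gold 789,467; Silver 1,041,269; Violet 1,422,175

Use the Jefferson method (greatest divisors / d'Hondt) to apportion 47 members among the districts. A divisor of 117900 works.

Red 1; Blue 12; Green 8; Gold 6; Silver 8; Violet 12

With modified divisor 117900: modified quotas Red 1.758, Blue 12.424, Green 8.961, Gold 6.696, Silver 8.832, Violet 12.063.
Rounding down: Red 1, Blue 12, Green 8, Gold 6, Silver 8, Violet 12 (total 47).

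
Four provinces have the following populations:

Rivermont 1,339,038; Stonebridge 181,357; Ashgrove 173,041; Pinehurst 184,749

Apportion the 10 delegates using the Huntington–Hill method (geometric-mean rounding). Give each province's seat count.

With divisor 192777: modified quotas Rivermont 6.946, Stonebridge 0.941, Ashgrove 0.898, Pinehurst 0.958.
Geometric-mean thresholds: Rivermont √(6·7)=6.481, Stonebridge (min 1), Ashgrove (min 1), Pinehurst (min 1).
Each quota rounded against its threshold gives Rivermont 7, Stonebridge 1, Ashgrove 1, Pinehurst 1 (total 10).

Rivermont: 7, Stonebridge: 1, Ashgrove: 1, Pinehurst: 1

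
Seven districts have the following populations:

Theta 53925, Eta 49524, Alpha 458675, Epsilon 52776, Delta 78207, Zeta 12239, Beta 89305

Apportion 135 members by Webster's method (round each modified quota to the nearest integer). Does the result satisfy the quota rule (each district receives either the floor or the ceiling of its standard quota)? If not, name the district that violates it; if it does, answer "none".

Alpha

Standard quotas: Theta 9.161, Eta 8.413, Alpha 77.922, Epsilon 8.966, Delta 13.286, Zeta 2.079, Beta 15.172.
Webster allocation: Theta 9, Eta 8, Alpha 79, Epsilon 9, Delta 13, Zeta 2, Beta 15.
Alpha has quota 77.922 (lower 77, upper 78) but receives 79 — outside the quota interval.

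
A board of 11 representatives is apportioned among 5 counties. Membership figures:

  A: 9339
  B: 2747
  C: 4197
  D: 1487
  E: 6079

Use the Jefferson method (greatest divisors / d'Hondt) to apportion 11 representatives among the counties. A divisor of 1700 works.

A 5; B 1; C 2; D 0; E 3

With modified divisor 1700: modified quotas A 5.494, B 1.616, C 2.469, D 0.875, E 3.576.
Rounding down: A 5, B 1, C 2, D 0, E 3 (total 11).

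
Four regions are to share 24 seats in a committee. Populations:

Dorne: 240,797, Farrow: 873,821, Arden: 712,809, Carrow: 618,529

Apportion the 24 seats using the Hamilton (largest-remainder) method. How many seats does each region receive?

Dorne: 2, Farrow: 9, Arden: 7, Carrow: 6

Standard divisor: 2445956 ÷ 24 ≈ 101914.833.
Standard quotas: Dorne 2.3627, Farrow 8.5740, Arden 6.9942, Carrow 6.0691.
Lower quotas: Dorne 2, Farrow 8, Arden 6, Carrow 6 (sum 22, leaving 2 seats).
Remainders in descending order: Arden 0.9942, Farrow 0.5740, Dorne 0.3627, Carrow 0.0691.
Largest remainders: Arden, Farrow receive the extra seats.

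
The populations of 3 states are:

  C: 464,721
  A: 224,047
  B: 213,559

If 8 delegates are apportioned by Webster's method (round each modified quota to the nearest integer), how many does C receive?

Standard divisor 902327/8 ≈ 112790.875; standard quotas: C 4.120, A 1.986, B 1.893.
Rounding to the nearest integer gives C 4, A 2, B 2 — total 8, matching the house size, so no adjustment is needed.
C receives 4.

4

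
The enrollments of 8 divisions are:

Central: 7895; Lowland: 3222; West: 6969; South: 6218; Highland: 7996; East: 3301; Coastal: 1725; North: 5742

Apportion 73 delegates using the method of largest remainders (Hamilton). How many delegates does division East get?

6

Standard divisor: 43068 ÷ 73 ≈ 589.973.
Standard quotas: Central 13.3820, Lowland 5.4613, West 11.8124, South 10.5395, Highland 13.5532, East 5.5952, Coastal 2.9239, North 9.7327.
Lower quotas: Central 13, Lowland 5, West 11, South 10, Highland 13, East 5, Coastal 2, North 9 (sum 68, leaving 5 seats).
Remainders in descending order: Coastal 0.9239, West 0.8124, North 0.7327, East 0.5952, Highland 0.5532, South 0.5395, Lowland 0.4613, Central 0.3820.
Largest remainders: Coastal, West, North, East, Highland receive the extra seats.
East receives 6.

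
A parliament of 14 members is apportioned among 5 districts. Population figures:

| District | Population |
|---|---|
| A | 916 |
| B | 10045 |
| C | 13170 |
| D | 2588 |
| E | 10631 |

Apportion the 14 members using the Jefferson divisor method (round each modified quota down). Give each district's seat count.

Standard divisor 37350/14 ≈ 2667.857; standard quotas: A 0.343, B 3.765, C 4.937, D 0.970, E 3.985.
Rounding down gives 0, 3, 4, 0, 3 = 10 seats, so the divisor must be adjusted.
With modified divisor 2400: modified quotas A 0.382, B 4.185, C 5.487, D 1.078, E 4.430.
Rounding down: A 0, B 4, C 5, D 1, E 4 (total 14).

A 0, B 4, C 5, D 1, E 4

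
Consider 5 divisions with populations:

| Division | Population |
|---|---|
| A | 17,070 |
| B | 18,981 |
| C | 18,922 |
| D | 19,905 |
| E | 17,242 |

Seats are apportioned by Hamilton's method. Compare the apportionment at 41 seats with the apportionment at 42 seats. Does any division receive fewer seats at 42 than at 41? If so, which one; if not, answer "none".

At 41 seats: A 8, B 8, C 8, D 9, E 8.
At 42 seats: A 8, B 9, C 8, D 9, E 8.
No division's allocation decreased.

none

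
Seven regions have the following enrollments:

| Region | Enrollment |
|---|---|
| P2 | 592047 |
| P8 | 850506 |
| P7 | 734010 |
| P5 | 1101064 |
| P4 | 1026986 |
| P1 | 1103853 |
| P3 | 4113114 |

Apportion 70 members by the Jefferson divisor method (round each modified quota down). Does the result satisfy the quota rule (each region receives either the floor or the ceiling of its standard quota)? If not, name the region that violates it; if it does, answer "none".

Standard quotas: P2 4.353, P8 6.253, P7 5.396, P5 8.095, P4 7.550, P1 8.115, P3 30.238.
Jefferson allocation: P2 4, P8 6, P7 5, P5 8, P4 7, P1 8, P3 32.
P3 has quota 30.238 (lower 30, upper 31) but receives 32 — outside the quota interval.

P3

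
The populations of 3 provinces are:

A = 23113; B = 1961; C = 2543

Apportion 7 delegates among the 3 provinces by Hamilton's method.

A=6, B=0, C=1

Total 27617; standard divisor 27617/7 ≈ 3945.286.
Standard quotas: A 5.8584, B 0.4970, C 0.6446.
Lower quotas: A 5, B 0, C 0 (sum 5, leaving 2 seats).
Remainders in descending order: A 0.8584, C 0.6446, B 0.4970.
The surplus seats go to A, C.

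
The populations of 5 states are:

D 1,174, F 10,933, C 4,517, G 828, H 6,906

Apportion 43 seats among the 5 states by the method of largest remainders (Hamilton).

Standard divisor: 24358 ÷ 43 ≈ 566.465.
Standard quotas: D 2.0725, F 19.3004, C 7.9740, G 1.4617, H 12.1914.
Lower quotas: D 2, F 19, C 7, G 1, H 12 (sum 41, leaving 2 seats).
Remainders in descending order: C 0.9740, G 0.4617, F 0.3004, H 0.1914, D 0.0725.
Largest remainders: C, G receive the extra seats.

D 2; F 19; C 8; G 2; H 12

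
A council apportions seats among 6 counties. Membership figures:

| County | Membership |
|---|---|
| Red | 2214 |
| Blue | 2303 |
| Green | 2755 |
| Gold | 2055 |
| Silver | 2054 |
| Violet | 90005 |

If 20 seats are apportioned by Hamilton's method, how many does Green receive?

The standard divisor is 101386/20 ≈ 5069.3.
Standard quotas: Red 0.4367, Blue 0.4543, Green 0.5435, Gold 0.4054, Silver 0.4052, Violet 17.7549.
Lower quotas: Red 0, Blue 0, Green 0, Gold 0, Silver 0, Violet 17 (sum 17, leaving 3 seats).
Remainders in descending order: Violet 0.7549, Green 0.5435, Blue 0.4543, Red 0.4367, Gold 0.4054, Silver 0.4052.
The surplus seats go to Violet, Green, Blue.
Green receives 1.

1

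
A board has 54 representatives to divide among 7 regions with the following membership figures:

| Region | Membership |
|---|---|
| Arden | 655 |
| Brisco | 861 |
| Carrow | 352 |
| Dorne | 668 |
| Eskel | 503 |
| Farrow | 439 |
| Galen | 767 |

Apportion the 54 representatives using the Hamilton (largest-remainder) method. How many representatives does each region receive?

Arden 8, Brisco 11, Carrow 4, Dorne 9, Eskel 6, Farrow 6, Galen 10

Standard divisor: 4245 ÷ 54 ≈ 78.611.
Standard quotas: Arden 8.332, Brisco 10.953, Carrow 4.478, Dorne 8.498, Eskel 6.399, Farrow 5.584, Galen 9.757.
Lower quotas: Arden 8, Brisco 10, Carrow 4, Dorne 8, Eskel 6, Farrow 5, Galen 9 (sum 50, leaving 4 seats).
Remainders in descending order: Brisco 0.953, Galen 0.757, Farrow 0.584, Dorne 0.498, Carrow 0.478, Eskel 0.399, Arden 0.332.
The surplus seats go to Brisco, Galen, Farrow, Dorne.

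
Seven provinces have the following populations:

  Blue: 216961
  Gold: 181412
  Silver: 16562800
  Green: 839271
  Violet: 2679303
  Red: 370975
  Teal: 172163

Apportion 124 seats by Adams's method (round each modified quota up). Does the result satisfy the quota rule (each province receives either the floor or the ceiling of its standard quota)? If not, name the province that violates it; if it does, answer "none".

Standard quotas: Blue 1.280, Gold 1.070, Silver 97.693, Green 4.950, Violet 15.803, Red 2.188, Teal 1.015.
Adams allocation: Blue 2, Gold 2, Silver 95, Green 5, Violet 16, Red 3, Teal 1.
Silver has quota 97.693 (lower 97, upper 98) but receives 95 — outside the quota interval.

Silver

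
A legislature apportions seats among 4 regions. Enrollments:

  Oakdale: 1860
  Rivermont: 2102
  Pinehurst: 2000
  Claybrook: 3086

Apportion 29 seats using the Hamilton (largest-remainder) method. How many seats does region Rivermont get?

Total 9048; standard divisor 9048/29 = 312.
Standard quotas: Oakdale 5.962, Rivermont 6.737, Pinehurst 6.410, Claybrook 9.891.
Lower quotas: Oakdale 5, Rivermont 6, Pinehurst 6, Claybrook 9 (sum 26, leaving 3 seats).
Remainders in descending order: Oakdale 0.962, Claybrook 0.891, Rivermont 0.737, Pinehurst 0.410.
The surplus seats go to Oakdale, Claybrook, Rivermont.
Rivermont receives 7.

7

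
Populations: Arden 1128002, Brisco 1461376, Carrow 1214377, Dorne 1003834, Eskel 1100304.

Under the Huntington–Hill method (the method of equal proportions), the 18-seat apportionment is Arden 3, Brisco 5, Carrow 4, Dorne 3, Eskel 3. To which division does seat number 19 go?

Priority for the next seat is population ÷ (√(s·(s+1))).
Priorities: Arden 325626.129, Brisco 266809.533, Carrow 271542.952, Dorne 289781.915, Eskel 317630.405.
Highest priority: Arden.

Arden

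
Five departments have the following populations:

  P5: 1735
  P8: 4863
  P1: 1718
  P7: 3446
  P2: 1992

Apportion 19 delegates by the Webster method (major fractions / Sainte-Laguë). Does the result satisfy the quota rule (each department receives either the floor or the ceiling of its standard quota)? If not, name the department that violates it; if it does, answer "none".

Standard quotas: P5 2.397, P8 6.718, P1 2.373, P7 4.760, P2 2.752.
Webster allocation: P5 2, P8 7, P1 2, P7 5, P2 3.
Every allocation lies between the lower and upper quota.

none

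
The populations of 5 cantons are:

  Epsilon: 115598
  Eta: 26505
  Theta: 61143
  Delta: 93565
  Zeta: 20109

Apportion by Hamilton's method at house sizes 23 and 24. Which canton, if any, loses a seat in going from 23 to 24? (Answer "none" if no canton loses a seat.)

At 23 seats: Epsilon 8, Eta 2, Theta 4, Delta 7, Zeta 2.
At 24 seats: Epsilon 9, Eta 2, Theta 5, Delta 7, Zeta 1.
Zeta drops from 2 to 1.

Zeta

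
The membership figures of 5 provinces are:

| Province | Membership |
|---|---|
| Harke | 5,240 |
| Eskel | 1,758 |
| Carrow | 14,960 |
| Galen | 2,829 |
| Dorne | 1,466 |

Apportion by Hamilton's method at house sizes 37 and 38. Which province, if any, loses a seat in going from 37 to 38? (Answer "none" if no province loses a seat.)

Eskel

At 37 seats: Harke 7, Eskel 3, Carrow 21, Galen 4, Dorne 2.
At 38 seats: Harke 8, Eskel 2, Carrow 22, Galen 4, Dorne 2.
Eskel drops from 3 to 2.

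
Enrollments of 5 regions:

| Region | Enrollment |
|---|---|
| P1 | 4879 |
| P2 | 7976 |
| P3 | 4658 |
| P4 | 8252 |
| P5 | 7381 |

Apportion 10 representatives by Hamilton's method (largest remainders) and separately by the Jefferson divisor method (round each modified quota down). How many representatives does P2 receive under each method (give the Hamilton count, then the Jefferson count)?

2 and 3

Hamilton: P1 2, P2 2, P3 1, P4 3, P5 2.
Jefferson: P1 1, P2 3, P3 1, P4 3, P5 2.
P2 gets 2 under Hamilton and 3 under Jefferson.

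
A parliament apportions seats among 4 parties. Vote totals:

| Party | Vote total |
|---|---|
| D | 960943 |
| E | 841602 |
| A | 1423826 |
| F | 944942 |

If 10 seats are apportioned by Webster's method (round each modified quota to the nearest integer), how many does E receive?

2

Standard divisor 4171313/10 ≈ 417131.3; standard quotas: D 2.304, E 2.018, A 3.413, F 2.265.
Rounding to the nearest integer gives 2, 2, 3, 2 = 9 seats, so the divisor must be adjusted.
With modified divisor 395600: modified quotas D 2.429, E 2.127, A 3.599, F 2.389.
Rounding to the nearest integer: D 2, E 2, A 4, F 2 (total 10).
E receives 2.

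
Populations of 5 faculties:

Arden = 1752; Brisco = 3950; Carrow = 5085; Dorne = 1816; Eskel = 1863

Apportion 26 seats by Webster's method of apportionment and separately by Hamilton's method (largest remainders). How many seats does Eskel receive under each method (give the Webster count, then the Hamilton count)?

Webster: Arden 3, Brisco 7, Carrow 10, Dorne 3, Eskel 3.
Hamilton: Arden 3, Brisco 7, Carrow 9, Dorne 3, Eskel 4.
Eskel gets 3 under Webster and 4 under Hamilton.

3 and 4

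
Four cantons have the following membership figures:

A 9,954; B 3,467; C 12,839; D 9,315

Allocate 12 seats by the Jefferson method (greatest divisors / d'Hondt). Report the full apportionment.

Standard divisor 35575/12 ≈ 2964.583; standard quotas: A 3.358, B 1.169, C 4.331, D 3.142.
Rounding down gives 3, 1, 4, 3 = 11 seats, so the divisor must be adjusted.
With modified divisor 2530: modified quotas A 3.934, B 1.370, C 5.075, D 3.682.
Rounding down: A 3, B 1, C 5, D 3 (total 12).

A: 3; B: 1; C: 5; D: 3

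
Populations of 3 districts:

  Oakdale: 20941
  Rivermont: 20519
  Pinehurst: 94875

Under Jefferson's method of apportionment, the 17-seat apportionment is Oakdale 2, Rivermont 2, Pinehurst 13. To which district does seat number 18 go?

Priority for the next seat is population ÷ (current seats + 1).
Priorities: Oakdale 6980.333, Rivermont 6839.667, Pinehurst 6776.786.
Highest priority: Oakdale.

Oakdale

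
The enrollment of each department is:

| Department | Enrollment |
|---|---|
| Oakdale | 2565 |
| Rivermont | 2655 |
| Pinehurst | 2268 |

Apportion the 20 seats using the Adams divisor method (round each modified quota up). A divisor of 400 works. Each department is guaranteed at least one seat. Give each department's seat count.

With modified divisor 400: modified quotas Oakdale 6.412, Rivermont 6.638, Pinehurst 5.670.
Rounding up: Oakdale 7, Rivermont 7, Pinehurst 6 (total 20).

Oakdale 7; Rivermont 7; Pinehurst 6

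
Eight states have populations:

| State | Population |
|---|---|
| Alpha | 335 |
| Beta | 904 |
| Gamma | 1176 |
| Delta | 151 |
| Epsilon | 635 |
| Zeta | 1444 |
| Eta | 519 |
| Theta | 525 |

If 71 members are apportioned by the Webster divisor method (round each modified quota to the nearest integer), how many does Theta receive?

7

Standard divisor 5689/71 ≈ 80.127; standard quotas: Alpha 4.181, Beta 11.282, Gamma 14.677, Delta 1.885, Epsilon 7.925, Zeta 18.021, Eta 6.477, Theta 6.552.
Rounding to the nearest integer gives Alpha 4, Beta 11, Gamma 15, Delta 2, Epsilon 8, Zeta 18, Eta 6, Theta 7 — total 71, matching the house size, so no adjustment is needed.
Theta receives 7.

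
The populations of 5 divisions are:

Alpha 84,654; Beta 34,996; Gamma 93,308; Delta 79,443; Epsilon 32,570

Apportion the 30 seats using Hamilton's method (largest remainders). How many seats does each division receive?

Alpha 8, Beta 3, Gamma 9, Delta 7, Epsilon 3

The standard divisor is 324971/30 ≈ 10832.367.
Standard quotas: Alpha 7.8149, Beta 3.2307, Gamma 8.6138, Delta 7.3339, Epsilon 3.0067.
Lower quotas: Alpha 7, Beta 3, Gamma 8, Delta 7, Epsilon 3 (sum 28, leaving 2 seats).
Remainders in descending order: Alpha 0.8149, Gamma 0.6138, Delta 0.3339, Beta 0.2307, Epsilon 0.0067.
The surplus seats go to Alpha, Gamma.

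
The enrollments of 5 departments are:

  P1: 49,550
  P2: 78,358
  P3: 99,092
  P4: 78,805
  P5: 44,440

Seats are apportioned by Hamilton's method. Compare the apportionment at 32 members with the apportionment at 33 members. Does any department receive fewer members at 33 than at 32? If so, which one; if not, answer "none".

At 32 seats: P1 5, P2 7, P3 9, P4 7, P5 4.
At 33 seats: P1 5, P2 7, P3 9, P4 8, P5 4.
No department's allocation decreased.

none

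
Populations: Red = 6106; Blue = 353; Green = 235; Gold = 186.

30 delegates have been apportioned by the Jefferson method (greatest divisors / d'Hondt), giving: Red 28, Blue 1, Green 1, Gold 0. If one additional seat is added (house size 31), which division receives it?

Priority for the next seat is population ÷ (current seats + 1).
Priorities: Red 210.552, Blue 176.500, Green 117.500, Gold 186.000.
Highest priority: Red.

Red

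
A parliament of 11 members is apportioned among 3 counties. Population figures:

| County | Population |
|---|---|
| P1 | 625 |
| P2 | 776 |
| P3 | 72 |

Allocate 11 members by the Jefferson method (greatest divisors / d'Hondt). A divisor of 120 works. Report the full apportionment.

P1: 5, P2: 6, P3: 0

With modified divisor 120: modified quotas P1 5.208, P2 6.467, P3 0.600.
Rounding down: P1 5, P2 6, P3 0 (total 11).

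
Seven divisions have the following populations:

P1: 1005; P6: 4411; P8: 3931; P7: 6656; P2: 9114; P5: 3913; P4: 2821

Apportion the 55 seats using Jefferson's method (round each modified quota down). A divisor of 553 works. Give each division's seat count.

With modified divisor 553: modified quotas P1 1.817, P6 7.976, P8 7.108, P7 12.036, P2 16.481, P5 7.076, P4 5.101.
Rounding down: P1 1, P6 7, P8 7, P7 12, P2 16, P5 7, P4 5 (total 55).

P1 1, P6 7, P8 7, P7 12, P2 16, P5 7, P4 5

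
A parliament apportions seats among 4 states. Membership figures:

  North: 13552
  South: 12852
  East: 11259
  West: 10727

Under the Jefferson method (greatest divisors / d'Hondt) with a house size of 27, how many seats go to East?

Standard divisor 48390/27 ≈ 1792.222; standard quotas: North 7.562, South 7.171, East 6.282, West 5.985.
Rounding down gives 7, 7, 6, 5 = 25 seats, so the divisor must be adjusted.
With modified divisor 1650: modified quotas North 8.213, South 7.789, East 6.824, West 6.501.
Rounding down: North 8, South 7, East 6, West 6 (total 27).
East receives 6.

6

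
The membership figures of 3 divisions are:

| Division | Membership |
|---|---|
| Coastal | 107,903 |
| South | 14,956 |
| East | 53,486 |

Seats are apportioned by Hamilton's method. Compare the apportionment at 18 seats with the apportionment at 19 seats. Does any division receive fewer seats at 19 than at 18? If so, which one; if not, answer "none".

South

At 18 seats: Coastal 11, South 2, East 5.
At 19 seats: Coastal 12, South 1, East 6.
South drops from 2 to 1.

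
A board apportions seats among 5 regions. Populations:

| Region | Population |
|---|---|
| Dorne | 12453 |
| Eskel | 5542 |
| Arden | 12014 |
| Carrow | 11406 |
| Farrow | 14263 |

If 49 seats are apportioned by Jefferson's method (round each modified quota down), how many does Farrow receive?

Standard divisor 55678/49 ≈ 1136.286; standard quotas: Dorne 10.959, Eskel 4.877, Arden 10.573, Carrow 10.038, Farrow 12.552.
Rounding down gives 10, 4, 10, 10, 12 = 46 seats, so the divisor must be adjusted.
With modified divisor 1095: modified quotas Dorne 11.373, Eskel 5.061, Arden 10.972, Carrow 10.416, Farrow 13.026.
Rounding down: Dorne 11, Eskel 5, Arden 10, Carrow 10, Farrow 13 (total 49).
Farrow receives 13.

13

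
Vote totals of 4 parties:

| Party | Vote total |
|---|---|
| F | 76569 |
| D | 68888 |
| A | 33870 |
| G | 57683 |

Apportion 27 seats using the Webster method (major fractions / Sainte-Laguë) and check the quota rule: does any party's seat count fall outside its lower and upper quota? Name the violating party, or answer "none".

none

Standard quotas: F 8.723, D 7.848, A 3.858, G 6.571.
Webster allocation: F 9, D 8, A 4, G 6.
Every allocation lies between the lower and upper quota.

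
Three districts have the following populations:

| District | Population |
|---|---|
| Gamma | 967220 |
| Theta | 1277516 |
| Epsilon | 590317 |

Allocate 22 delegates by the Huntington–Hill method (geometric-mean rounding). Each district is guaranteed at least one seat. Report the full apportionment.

With divisor 130625: modified quotas Gamma 7.405, Theta 9.780, Epsilon 4.519.
Geometric-mean thresholds: Gamma √(7·8)=7.483, Theta √(9·10)=9.487, Epsilon √(4·5)=4.472.
Each quota rounded against its threshold gives Gamma 7, Theta 10, Epsilon 5 (total 22).

Gamma: 7, Theta: 10, Epsilon: 5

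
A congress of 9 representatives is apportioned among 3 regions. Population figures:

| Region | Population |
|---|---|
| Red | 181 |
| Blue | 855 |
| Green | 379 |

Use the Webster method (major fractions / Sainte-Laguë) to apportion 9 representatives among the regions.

Red 1, Blue 6, Green 2

Standard divisor 1415/9 ≈ 157.222; standard quotas: Red 1.151, Blue 5.438, Green 2.411.
Rounding to the nearest integer gives 1, 5, 2 = 8 seats, so the divisor must be adjusted.
With modified divisor 154: modified quotas Red 1.175, Blue 5.552, Green 2.461.
Rounding to the nearest integer: Red 1, Blue 6, Green 2 (total 9).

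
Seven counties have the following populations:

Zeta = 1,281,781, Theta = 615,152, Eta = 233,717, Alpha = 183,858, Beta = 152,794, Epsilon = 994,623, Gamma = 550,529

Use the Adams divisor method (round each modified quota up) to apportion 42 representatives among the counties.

Zeta: 13, Theta: 6, Eta: 3, Alpha: 2, Beta: 2, Epsilon: 10, Gamma: 6

Standard divisor 4012454/42 ≈ 95534.619; standard quotas: Zeta 13.417, Theta 6.439, Eta 2.446, Alpha 1.925, Beta 1.599, Epsilon 10.411, Gamma 5.763.
Rounding up gives 14, 7, 3, 2, 2, 11, 6 = 45 seats, so the divisor must be adjusted.
With modified divisor 104700: modified quotas Zeta 12.242, Theta 5.875, Eta 2.232, Alpha 1.756, Beta 1.459, Epsilon 9.500, Gamma 5.258.
Rounding up: Zeta 13, Theta 6, Eta 3, Alpha 2, Beta 2, Epsilon 10, Gamma 6 (total 42).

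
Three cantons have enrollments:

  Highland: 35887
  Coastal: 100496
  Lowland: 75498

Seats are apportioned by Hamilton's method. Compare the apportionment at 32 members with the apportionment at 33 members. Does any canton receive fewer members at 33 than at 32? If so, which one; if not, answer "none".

At 32 seats: Highland 6, Coastal 15, Lowland 11.
At 33 seats: Highland 5, Coastal 16, Lowland 12.
Highland drops from 6 to 5.

Highland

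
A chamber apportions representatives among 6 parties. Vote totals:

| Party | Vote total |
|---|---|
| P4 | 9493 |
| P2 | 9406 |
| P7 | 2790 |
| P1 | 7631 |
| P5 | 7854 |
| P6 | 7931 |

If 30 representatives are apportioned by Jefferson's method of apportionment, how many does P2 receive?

Standard divisor 45105/30 ≈ 1503.5; standard quotas: P4 6.314, P2 6.256, P7 1.856, P1 5.075, P5 5.224, P6 5.275.
Rounding down gives 6, 6, 1, 5, 5, 5 = 28 seats, so the divisor must be adjusted.
With modified divisor 1350: modified quotas P4 7.032, P2 6.967, P7 2.067, P1 5.653, P5 5.818, P6 5.875.
Rounding down: P4 7, P2 6, P7 2, P1 5, P5 5, P6 5 (total 30).
P2 receives 6.

6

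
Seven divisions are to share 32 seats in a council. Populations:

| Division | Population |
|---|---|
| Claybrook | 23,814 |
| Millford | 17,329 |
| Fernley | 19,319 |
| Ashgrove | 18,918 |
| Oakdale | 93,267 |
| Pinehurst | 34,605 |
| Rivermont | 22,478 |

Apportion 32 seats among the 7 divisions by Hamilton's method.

Total 229730; standard divisor 229730/32 ≈ 7179.062.
Standard quotas: Claybrook 3.3171, Millford 2.4138, Fernley 2.6910, Ashgrove 2.6352, Oakdale 12.9915, Pinehurst 4.8203, Rivermont 3.1310.
Lower quotas: Claybrook 3, Millford 2, Fernley 2, Ashgrove 2, Oakdale 12, Pinehurst 4, Rivermont 3 (sum 28, leaving 4 seats).
Remainders in descending order: Oakdale 0.9915, Pinehurst 0.8203, Fernley 0.6910, Ashgrove 0.6352, Millford 0.4138, Claybrook 0.3171, Rivermont 0.1310.
Largest remainders: Oakdale, Pinehurst, Fernley, Ashgrove receive the extra seats.

Claybrook=3, Millford=2, Fernley=3, Ashgrove=3, Oakdale=13, Pinehurst=5, Rivermont=3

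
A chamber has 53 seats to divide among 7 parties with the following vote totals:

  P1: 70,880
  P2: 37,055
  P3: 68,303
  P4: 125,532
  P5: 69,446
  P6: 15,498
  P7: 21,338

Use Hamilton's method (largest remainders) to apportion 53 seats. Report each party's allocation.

P1: 9, P2: 5, P3: 9, P4: 16, P5: 9, P6: 2, P7: 3

The standard divisor is 408052/53 ≈ 7699.094.
Standard quotas: P1 9.2063, P2 4.8129, P3 8.8716, P4 16.3048, P5 9.0200, P6 2.0130, P7 2.7715.
Lower quotas: P1 9, P2 4, P3 8, P4 16, P5 9, P6 2, P7 2 (sum 50, leaving 3 seats).
Remainders in descending order: P3 0.8716, P2 0.8129, P7 0.7715, P4 0.3048, P1 0.2063, P5 0.0200, P6 0.0130.
The surplus seats go to P3, P2, P7.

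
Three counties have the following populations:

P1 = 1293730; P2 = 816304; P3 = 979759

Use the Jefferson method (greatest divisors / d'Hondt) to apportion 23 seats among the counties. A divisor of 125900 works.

With modified divisor 125900: modified quotas P1 10.276, P2 6.484, P3 7.782.
Rounding down: P1 10, P2 6, P3 7 (total 23).

P1 10, P2 6, P3 7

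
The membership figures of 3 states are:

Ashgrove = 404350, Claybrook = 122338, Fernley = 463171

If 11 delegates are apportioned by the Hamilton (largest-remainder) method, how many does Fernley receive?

Total 989859; standard divisor 989859/11 ≈ 89987.182.
Standard quotas: Ashgrove 4.4934, Claybrook 1.3595, Fernley 5.1471.
Lower quotas: Ashgrove 4, Claybrook 1, Fernley 5 (sum 10, leaving 1 seat).
Remainders in descending order: Ashgrove 0.4934, Claybrook 0.3595, Fernley 0.1471.
The surplus seat goes to Ashgrove.
Fernley receives 5.

5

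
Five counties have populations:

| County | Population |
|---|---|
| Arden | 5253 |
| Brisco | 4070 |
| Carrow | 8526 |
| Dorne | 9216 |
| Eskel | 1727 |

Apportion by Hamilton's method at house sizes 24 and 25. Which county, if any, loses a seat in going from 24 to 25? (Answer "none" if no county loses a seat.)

At 24 seats: Arden 4, Brisco 3, Carrow 7, Dorne 8, Eskel 2.
At 25 seats: Arden 5, Brisco 4, Carrow 7, Dorne 8, Eskel 1.
Eskel drops from 2 to 1.

Eskel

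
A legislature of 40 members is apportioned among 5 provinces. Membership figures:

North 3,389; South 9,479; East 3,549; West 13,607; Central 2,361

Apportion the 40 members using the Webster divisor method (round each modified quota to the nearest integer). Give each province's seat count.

Standard divisor 32385/40 ≈ 809.625; standard quotas: North 4.186, South 11.708, East 4.384, West 16.807, Central 2.916.
Rounding to the nearest integer gives North 4, South 12, East 4, West 17, Central 3 — total 40, matching the house size, so no adjustment is needed.

North 4; South 12; East 4; West 17; Central 3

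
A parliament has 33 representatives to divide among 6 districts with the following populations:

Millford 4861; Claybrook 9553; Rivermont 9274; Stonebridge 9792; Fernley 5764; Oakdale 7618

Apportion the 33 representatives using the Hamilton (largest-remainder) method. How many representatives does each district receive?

Standard divisor: 46862 ÷ 33 ≈ 1420.061.
Standard quotas: Millford 3.4231, Claybrook 6.7272, Rivermont 6.5307, Stonebridge 6.8955, Fernley 4.0590, Oakdale 5.3646.
Lower quotas: Millford 3, Claybrook 6, Rivermont 6, Stonebridge 6, Fernley 4, Oakdale 5 (sum 30, leaving 3 seats).
Remainders in descending order: Stonebridge 0.8955, Claybrook 0.7272, Rivermont 0.5307, Millford 0.4231, Oakdale 0.3646, Fernley 0.0590.
Largest remainders: Stonebridge, Claybrook, Rivermont receive the extra seats.

Millford=3; Claybrook=7; Rivermont=7; Stonebridge=7; Fernley=4; Oakdale=5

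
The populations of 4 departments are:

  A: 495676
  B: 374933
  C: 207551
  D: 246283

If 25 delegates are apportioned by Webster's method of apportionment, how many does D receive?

5

Standard divisor 1324443/25 ≈ 52977.72; standard quotas: A 9.356, B 7.077, C 3.918, D 4.649.
Rounding to the nearest integer gives A 9, B 7, C 4, D 5 — total 25, matching the house size, so no adjustment is needed.
D receives 5.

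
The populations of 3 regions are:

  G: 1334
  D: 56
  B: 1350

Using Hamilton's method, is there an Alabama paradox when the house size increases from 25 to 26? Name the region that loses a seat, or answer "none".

D

At 25 seats: G 12, D 1, B 12.
At 26 seats: G 13, D 0, B 13.
D drops from 1 to 0.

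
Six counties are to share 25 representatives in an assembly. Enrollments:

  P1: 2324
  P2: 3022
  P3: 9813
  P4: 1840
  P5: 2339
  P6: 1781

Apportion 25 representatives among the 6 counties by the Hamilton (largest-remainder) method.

P1=3, P2=3, P3=12, P4=2, P5=3, P6=2

Total 21119; standard divisor 21119/25 ≈ 844.76.
Standard quotas: P1 2.7511, P2 3.5773, P3 11.6163, P4 2.1781, P5 2.7688, P6 2.1083.
Lower quotas: P1 2, P2 3, P3 11, P4 2, P5 2, P6 2 (sum 22, leaving 3 seats).
Remainders in descending order: P5 0.7688, P1 0.7511, P3 0.6163, P2 0.5773, P4 0.1781, P6 0.1083.
The surplus seats go to P5, P1, P3.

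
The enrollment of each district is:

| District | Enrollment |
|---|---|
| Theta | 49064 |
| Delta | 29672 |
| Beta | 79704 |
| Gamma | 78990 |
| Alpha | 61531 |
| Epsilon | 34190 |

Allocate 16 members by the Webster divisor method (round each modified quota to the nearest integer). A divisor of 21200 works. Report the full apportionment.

Theta 2; Delta 1; Beta 4; Gamma 4; Alpha 3; Epsilon 2

With modified divisor 21200: modified quotas Theta 2.314, Delta 1.400, Beta 3.760, Gamma 3.726, Alpha 2.902, Epsilon 1.613.
Rounding to the nearest integer: Theta 2, Delta 1, Beta 4, Gamma 4, Alpha 3, Epsilon 2 (total 16).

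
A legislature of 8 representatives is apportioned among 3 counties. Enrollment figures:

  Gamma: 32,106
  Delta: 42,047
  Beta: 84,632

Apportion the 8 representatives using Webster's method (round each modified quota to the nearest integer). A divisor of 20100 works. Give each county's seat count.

With modified divisor 20100: modified quotas Gamma 1.597, Delta 2.092, Beta 4.211.
Rounding to the nearest integer: Gamma 2, Delta 2, Beta 4 (total 8).

Gamma 2, Delta 2, Beta 4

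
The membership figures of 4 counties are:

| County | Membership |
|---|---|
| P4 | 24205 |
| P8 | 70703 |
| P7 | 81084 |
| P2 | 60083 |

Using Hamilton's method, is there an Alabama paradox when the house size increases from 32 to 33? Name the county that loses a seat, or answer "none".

At 32 seats: P4 3, P8 10, P7 11, P2 8.
At 33 seats: P4 3, P8 10, P7 11, P2 9.
No county's allocation decreased.

none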